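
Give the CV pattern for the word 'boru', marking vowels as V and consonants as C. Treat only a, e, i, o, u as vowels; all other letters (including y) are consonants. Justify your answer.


Letter mapping: b = C, o = V, r = C, u = V.

CVCV


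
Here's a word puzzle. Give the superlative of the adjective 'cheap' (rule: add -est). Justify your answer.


Apply superlative formation (add -est): 'cheap' -> 'cheapest'.

cheapest


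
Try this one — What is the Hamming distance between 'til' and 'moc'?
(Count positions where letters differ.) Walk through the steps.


Alignment:
Position 1: 't' vs 'm' = DIFFER
Position 2: 'i' vs 'o' = DIFFER
Position 3: 'l' vs 'c' = DIFFER
Total differences: 3

3


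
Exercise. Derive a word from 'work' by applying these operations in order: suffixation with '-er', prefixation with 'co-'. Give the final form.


Step 1: Add suffix '-er' to 'work' = 'worker'
Step 2: Add prefix 'co-' to 'worker' = 'coworker'

coworker


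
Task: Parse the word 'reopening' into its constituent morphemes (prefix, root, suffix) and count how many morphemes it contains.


Step 1: Identify prefix: 're' (meaning: again)
Step 2: Identify root: 'open'
Step 3: Identify suffix(es): 'ing'
Decomposition: re- (prefix: again) + open (root) + -ing (suffix: ongoing action)
Total morphemes: 3

3 morphemes (re- (prefix: again) + open (root) + -ing (suffix: ongoing action))


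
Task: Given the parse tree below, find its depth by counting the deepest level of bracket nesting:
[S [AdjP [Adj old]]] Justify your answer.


Count bracket nesting levels:
'[' at pos 0: depth = 1
'[' at pos 3: depth = 2
'[' at pos 9: depth = 3
Maximum depth reached: 3

3


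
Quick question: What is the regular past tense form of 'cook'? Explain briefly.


Apply rule: Add -ed. 'cook' becomes 'cooked'.

cooked


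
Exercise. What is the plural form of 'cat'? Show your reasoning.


Apply rule: Add -s. 'cat' becomes 'cats'.

cats


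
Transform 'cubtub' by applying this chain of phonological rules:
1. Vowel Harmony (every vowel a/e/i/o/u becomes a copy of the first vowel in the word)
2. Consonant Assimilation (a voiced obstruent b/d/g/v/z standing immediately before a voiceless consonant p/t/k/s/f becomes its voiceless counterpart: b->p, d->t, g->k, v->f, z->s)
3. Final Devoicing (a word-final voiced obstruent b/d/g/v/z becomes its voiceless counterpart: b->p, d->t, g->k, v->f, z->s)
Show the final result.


Starting form: 'cubtub'
Rule 1: Vowel Harmony: all vowels already match. No change.
Rule 2: Consonant Assimilation: voiced obstruent before voiceless consonant becomes voiceless ('bt' -> 'pt'). 'cubtub' -> 'cuptub'
Rule 3: Final Devoicing: word-final voiced obstruent 'b' becomes voiceless 'p'. 'cuptub' -> 'cuptup'
Final form: 'cuptup'

cuptup


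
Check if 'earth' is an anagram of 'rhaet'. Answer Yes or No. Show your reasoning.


Sorted letters of 'earth': 'aehrt'
Sorted letters of 'rhaet': 'aehrt'
They match.

Yes


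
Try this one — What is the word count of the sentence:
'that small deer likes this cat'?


Split into words: that | small | deer | likes | this | cat = 6 words.

6


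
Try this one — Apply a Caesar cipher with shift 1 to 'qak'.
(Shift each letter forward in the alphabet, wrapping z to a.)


Shift each letter by 1: q -> r, a -> b, k -> l. Result: 'rbl'.

rbl


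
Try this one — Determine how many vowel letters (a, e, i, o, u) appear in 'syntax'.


Vowels in 'syntax': a = 1 vowels.

1


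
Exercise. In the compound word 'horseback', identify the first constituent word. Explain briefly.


Split 'horseback' into 'horse' + 'back'. The first part is 'horse'.

horse


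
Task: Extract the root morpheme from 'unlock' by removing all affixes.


Remove prefix 'un' from 'unlock' to get root 'lock'.

lock


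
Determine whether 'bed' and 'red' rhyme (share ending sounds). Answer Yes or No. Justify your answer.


Rime (stressed vowel + following sounds) of 'bed': -ed = /ɛd/
Rime of 'red': -ed = /ɛd/
/ɛd/ and /ɛd/ are the same ending sound, so the words rhyme.

Yes


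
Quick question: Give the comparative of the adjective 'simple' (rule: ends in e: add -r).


Apply comparative formation (ends in e: add -r): 'simple' -> 'simpler'.

simpler


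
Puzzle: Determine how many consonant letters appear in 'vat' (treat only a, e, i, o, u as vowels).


Consonants in 'vat': v, t = 2 consonants.

2


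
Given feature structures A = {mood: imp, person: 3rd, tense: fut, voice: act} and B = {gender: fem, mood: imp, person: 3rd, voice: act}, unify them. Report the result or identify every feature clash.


Compare features:
gender: A=_ vs B=fem -> unified: fem
mood: A=imp vs B=imp -> unified: imp
person: A=3rd vs B=3rd -> unified: 3rd
tense: A=fut vs B=_ -> unified: fut
voice: A=act vs B=act -> unified: act
No clashes found.

Unified: {gender: fem, mood: imp, person: 3rd, tense: fut, voice: act}


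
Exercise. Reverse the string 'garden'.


Reverse 'garden' character by character: 'nedrag'.

nedrag


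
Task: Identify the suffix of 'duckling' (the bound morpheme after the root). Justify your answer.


The word 'duckling' = 'duck' (root) + '-ling' (suffix). The suffix is '-ling'.

ling


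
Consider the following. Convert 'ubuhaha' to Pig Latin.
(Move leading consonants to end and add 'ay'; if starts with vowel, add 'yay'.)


'ubuhaha' starts with a vowel, so add 'yay': 'ubuhahayay'.

ubuhahayay


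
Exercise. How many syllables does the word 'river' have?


Break 'river' into syllables: riv-er -> riv | er = 2 syllables

2 syllables


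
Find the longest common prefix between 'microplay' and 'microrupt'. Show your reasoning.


Compare from the start: 5 characters match: 'micro'. Mismatch at position 6: 'p' vs 'r'.

micro


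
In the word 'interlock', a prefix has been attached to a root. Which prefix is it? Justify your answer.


The word 'interlock' = 'inter' (prefix) + 'lock' (root). The prefix is 'inter'.

inter


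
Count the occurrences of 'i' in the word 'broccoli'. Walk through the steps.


Letter 'i' in 'broccoli': found at position(s) 8 = 1 occurrence(s).

1


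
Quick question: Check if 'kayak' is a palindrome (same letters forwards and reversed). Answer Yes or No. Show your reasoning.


Forward: 'kayak'
Reversed: 'kayak'
They are identical.

Yes


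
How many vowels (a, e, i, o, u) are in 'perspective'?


Vowels in 'perspective': e, e, i, e = 4 vowels.

4


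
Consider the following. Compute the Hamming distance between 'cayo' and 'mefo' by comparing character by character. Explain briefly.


Alignment:
Position 1: 'c' vs 'm' = DIFFER
Position 2: 'a' vs 'e' = DIFFER
Position 3: 'y' vs 'f' = DIFFER
Position 4: 'o' vs 'o' = match
Total differences: 3

3


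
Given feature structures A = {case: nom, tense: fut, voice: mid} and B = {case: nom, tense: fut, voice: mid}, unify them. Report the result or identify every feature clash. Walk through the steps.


Compare features:
case: A=nom vs B=nom -> unified: nom
tense: A=fut vs B=fut -> unified: fut
voice: A=mid vs B=mid -> unified: mid
No clashes found.

Unified: {case: nom, tense: fut, voice: mid}


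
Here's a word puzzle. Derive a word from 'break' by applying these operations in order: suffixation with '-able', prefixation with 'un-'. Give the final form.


Step 1: Add suffix '-able' to 'break' = 'breakable'
Step 2: Add prefix 'un-' to 'breakable' = 'unbreakable'

unbreakable


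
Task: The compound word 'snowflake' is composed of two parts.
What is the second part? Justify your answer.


Split 'snowflake' into 'snow' + 'flake'. The second part is 'flake'.

flake


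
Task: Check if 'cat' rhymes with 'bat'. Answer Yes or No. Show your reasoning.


Rime (stressed vowel + following sounds) of 'cat': -at = /æt/
Rime of 'bat': -at = /æt/
/æt/ and /æt/ are the same ending sound, so the words rhyme.

Yes


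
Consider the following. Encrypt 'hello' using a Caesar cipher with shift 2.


Shift each letter by 2: h -> j, e -> g, l -> n, l -> n, o -> q. Result: 'jgnnq'.

jgnnq


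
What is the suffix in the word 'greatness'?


The word 'greatness' = 'great' (root) + '-ness' (suffix). The suffix is '-ness'.

ness


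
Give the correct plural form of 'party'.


Apply rule: Change -y to -ies (consonant + y). 'party' becomes 'parties'.

parties


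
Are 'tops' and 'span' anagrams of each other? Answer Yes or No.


Sorted letters of 'tops': 'opst'
Sorted letters of 'span': 'anps'
They do not match.

No


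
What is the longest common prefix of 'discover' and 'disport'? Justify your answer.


Compare from the start: 3 characters match: 'dis'. Mismatch at position 4: 'c' vs 'p'.

dis


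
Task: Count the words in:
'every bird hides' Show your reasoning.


Split into words: every | bird | hides = 3 words.

3


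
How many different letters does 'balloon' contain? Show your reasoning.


Unique letters in 'balloon': {a, b, l, n, o} = 5 distinct letters.

5


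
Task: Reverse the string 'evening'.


Reverse 'evening' character by character: 'gnineve'.

gnineve


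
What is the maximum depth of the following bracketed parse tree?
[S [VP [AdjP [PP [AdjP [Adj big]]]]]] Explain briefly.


Count bracket nesting levels:
'[' at pos 0: depth = 1
'[' at pos 3: depth = 2
'[' at pos 7: depth = 3
'[' at pos 13: depth = 4
'[' at pos 17: depth = 5
'[' at pos 23: depth = 6
Maximum depth reached: 6

6


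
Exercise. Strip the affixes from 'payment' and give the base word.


Remove suffix '-ment' from 'payment' to get root 'pay'.

pay


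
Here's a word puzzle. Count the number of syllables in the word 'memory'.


Break 'memory' into syllables: mem-o-ry -> mem | o | ry = 3 syllables

3 syllables


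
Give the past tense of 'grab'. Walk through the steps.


Apply rule: Double final consonant and add -ed. 'grab' becomes 'grabbed'.

grabbed


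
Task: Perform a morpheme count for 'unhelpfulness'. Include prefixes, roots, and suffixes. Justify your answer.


Decomposition: un- (prefix) + help (root) + -ful (suffix) + -ness (suffix) = 4 morpheme(s)

4 morphemes


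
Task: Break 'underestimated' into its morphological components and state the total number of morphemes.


Step 1: Identify prefix: 'under' (meaning: beneath/insufficient)
Step 2: Identify root: 'estimate'
Step 3: Identify suffix(es): 'ed'
Decomposition: under- (prefix: beneath/insufficient) + estimate (root) + -ed (suffix: past)
Total morphemes: 3

3 morphemes (under- (prefix: beneath/insufficient) + estimate (root) + -ed (suffix: past))


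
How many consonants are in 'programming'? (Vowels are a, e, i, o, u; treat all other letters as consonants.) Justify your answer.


Consonants in 'programming': p, r, g, r, m, m, n, g = 8 consonants.

8


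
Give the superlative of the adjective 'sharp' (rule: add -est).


Apply superlative formation (add -est): 'sharp' -> 'sharpest'.

sharpest


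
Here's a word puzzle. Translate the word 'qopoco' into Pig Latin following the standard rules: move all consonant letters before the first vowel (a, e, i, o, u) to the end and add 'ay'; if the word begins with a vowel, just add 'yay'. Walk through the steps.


'qopoco': move consonant cluster 'q' to end and add 'ay': 'opocoqay'.

opocoqay


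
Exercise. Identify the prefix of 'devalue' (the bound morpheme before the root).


The word 'devalue' = 'de' (prefix) + 'value' (root). The prefix is 'de'.

de


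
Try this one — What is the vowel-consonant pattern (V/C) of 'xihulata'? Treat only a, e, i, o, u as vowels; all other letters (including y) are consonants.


Letter mapping: x = C, i = V, h = C, u = V, l = C, a = V, t = C, a = V.

CVCVCVCV


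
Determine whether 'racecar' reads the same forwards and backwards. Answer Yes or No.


Forward: 'racecar'
Reversed: 'racecar'
They are identical.

Yes


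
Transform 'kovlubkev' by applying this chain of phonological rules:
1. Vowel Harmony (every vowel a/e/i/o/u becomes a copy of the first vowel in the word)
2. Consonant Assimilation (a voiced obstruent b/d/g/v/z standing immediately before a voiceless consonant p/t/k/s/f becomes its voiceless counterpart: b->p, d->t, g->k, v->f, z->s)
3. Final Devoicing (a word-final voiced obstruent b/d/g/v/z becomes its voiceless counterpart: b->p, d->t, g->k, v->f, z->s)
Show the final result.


Starting form: 'kovlubkev'
Rule 1: Vowel Harmony: all vowels become 'o' (matching first vowel). 'kovlubkev' -> 'kovlobkov'
Rule 2: Consonant Assimilation: voiced obstruent before voiceless consonant becomes voiceless ('bk' -> 'pk'). 'kovlobkov' -> 'kovlopkov'
Rule 3: Final Devoicing: word-final voiced obstruent 'v' becomes voiceless 'f'. 'kovlopkov' -> 'kovlopkof'
Final form: 'kovlopkof'

kovlopkof


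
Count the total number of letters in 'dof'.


Spell out 'dof' and number each letter: d(1), o(2), f(3). Total: 3 letters.

3


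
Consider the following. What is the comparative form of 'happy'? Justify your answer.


Apply comparative formation (consonant + y: change y to i, add -er): 'happy' -> 'happier'.

happier


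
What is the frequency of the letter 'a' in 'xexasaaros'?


Letter 'a' in 'xexasaaros': found at position(s) 4, 6, 7 = 3 occurrence(s).

3


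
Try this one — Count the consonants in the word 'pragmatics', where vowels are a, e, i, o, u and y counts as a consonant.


Consonants in 'pragmatics': p, r, g, m, t, c, s = 7 consonants.

7


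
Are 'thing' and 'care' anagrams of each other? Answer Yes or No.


Sorted letters of 'thing': 'ghint'
Sorted letters of 'care': 'acer'
They do not match.

No


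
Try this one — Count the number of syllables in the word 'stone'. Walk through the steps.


Break 'stone' into syllables: stone -> stone = 1 syllable

1 syllable


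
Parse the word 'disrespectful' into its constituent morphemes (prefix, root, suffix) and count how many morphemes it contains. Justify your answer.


Step 1: Identify prefix: 'dis' (meaning: not/apart)
Step 2: Identify root: 'respect'
Step 3: Identify suffix(es): 'ful'
Decomposition: dis- (prefix: not/apart) + respect (root) + -ful (suffix: full of)
Total morphemes: 3

3 morphemes (dis- (prefix: not/apart) + respect (root) + -ful (suffix: full of))


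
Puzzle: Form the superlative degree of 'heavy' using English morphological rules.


Apply superlative formation (consonant + y: change y to i, add -est): 'heavy' -> 'heaviest'.

heaviest


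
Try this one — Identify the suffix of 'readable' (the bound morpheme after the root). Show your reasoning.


The word 'readable' = 'read' (root) + '-able' (suffix). The suffix is '-able'.

able


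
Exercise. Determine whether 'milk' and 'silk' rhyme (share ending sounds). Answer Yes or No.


Rime (stressed vowel + following sounds) of 'milk': -ilk = /ɪlk/
Rime of 'silk': -ilk = /ɪlk/
/ɪlk/ and /ɪlk/ are the same ending sound, so the words rhyme.

Yes


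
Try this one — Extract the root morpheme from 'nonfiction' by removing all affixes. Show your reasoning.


Remove prefix 'non' from 'nonfiction' to get root 'fiction'.

fiction


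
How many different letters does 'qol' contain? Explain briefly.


Unique letters in 'qol': {l, o, q} = 3 distinct letters.

3


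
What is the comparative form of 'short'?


Apply comparative formation (add -er): 'short' -> 'shorter'.

shorter


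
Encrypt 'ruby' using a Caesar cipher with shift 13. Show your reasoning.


Shift each letter by 13: r -> e, u -> h, b -> o, y -> l. Result: 'ehol'.

ehol


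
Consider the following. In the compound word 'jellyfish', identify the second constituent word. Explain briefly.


Split 'jellyfish' into 'jelly' + 'fish'. The second part is 'fish'.

fish


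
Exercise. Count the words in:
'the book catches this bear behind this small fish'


Split into words: the | book | catches | this | bear | behind | this | small | fish = 9 words.

9


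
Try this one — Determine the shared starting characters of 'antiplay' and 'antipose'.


Compare from the start: 5 characters match: 'antip'. Mismatch at position 6: 'l' vs 'o'.

antip


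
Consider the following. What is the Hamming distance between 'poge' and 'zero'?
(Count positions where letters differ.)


Alignment:
Position 1: 'p' vs 'z' = DIFFER
Position 2: 'o' vs 'e' = DIFFER
Position 3: 'g' vs 'r' = DIFFER
Position 4: 'e' vs 'o' = DIFFER
Total differences: 4

4


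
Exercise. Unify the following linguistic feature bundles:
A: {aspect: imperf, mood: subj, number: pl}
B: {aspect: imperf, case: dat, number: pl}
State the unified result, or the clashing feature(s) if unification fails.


Compare features:
aspect: A=imperf vs B=imperf -> unified: imperf
case: A=_ vs B=dat -> unified: dat
mood: A=subj vs B=_ -> unified: subj
number: A=pl vs B=pl -> unified: pl
No clashes found.

Unified: {aspect: imperf, case: dat, mood: subj, number: pl}


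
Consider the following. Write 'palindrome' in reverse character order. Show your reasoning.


Reverse 'palindrome' character by character: 'emordnilap'.

emordnilap


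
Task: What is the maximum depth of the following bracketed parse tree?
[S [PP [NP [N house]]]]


Count bracket nesting levels:
'[' at pos 0: depth = 1
'[' at pos 3: depth = 2
'[' at pos 7: depth = 3
'[' at pos 11: depth = 4
Maximum depth reached: 4

4


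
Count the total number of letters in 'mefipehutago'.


Spell out 'mefipehutago' and number each letter: m(1), e(2), f(3), i(4), p(5), e(6), h(7), u(8), t(9), a(10), g(11), o(12). Total: 12 letters.

12


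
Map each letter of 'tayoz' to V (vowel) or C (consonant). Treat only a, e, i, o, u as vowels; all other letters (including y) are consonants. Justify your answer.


Letter mapping: t = C, a = V, y = C, o = V, z = C.

CVCVC


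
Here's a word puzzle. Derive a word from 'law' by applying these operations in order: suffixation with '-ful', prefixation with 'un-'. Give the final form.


Step 1: Add suffix '-ful' to 'law' = 'lawful'
Step 2: Add prefix 'un-' to 'lawful' = 'unlawful'

unlawful


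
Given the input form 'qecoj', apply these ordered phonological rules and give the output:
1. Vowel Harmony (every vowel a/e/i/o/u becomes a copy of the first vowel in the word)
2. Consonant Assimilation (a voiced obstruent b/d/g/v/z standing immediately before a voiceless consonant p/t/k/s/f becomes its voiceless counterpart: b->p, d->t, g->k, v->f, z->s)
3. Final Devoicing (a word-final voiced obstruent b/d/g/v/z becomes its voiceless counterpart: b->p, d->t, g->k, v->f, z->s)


Starting form: 'qecoj'
Rule 1: Vowel Harmony: all vowels become 'e' (matching first vowel). 'qecoj' -> 'qecej'
Rule 2: Consonant Assimilation: no voiced obstruent (b/d/g/v/z) stands immediately before a voiceless consonant (p/t/k/s/f). No change.
Rule 3: Final Devoicing: final consonant 'j' is not one of the voiced obstruents b/d/g/v/z. No change.
Final form: 'qecej'

qecej


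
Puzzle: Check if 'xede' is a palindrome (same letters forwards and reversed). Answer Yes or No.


Forward: 'xede'
Reversed: 'edex'
They differ.

No


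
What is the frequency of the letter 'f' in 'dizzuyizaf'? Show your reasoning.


Letter 'f' in 'dizzuyizaf': found at position(s) 10 = 1 occurrence(s).

1


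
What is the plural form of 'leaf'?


Apply rule: Change -f to -ves. 'leaf' becomes 'leaves'.

leaves


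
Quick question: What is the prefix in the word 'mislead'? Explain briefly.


The word 'mislead' = 'mis' (prefix) + 'lead' (root). The prefix is 'mis'.

mis


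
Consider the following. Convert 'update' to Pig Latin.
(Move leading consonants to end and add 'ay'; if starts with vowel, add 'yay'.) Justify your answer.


'update' starts with a vowel, so add 'yay': 'updateyay'.

updateyay


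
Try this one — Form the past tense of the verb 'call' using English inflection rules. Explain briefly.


Apply rule: Add -ed. 'call' becomes 'called'.

called


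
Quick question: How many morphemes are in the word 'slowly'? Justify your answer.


Decomposition: slow (root) + -ly (suffix) = 2 morpheme(s)

2 morphemes


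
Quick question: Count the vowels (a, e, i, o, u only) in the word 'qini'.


Vowels in 'qini': i, i = 2 vowels.

2


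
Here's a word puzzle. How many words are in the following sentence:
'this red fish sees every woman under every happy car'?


Split into words: this | red | fish | sees | every | woman | under | every | happy | car = 10 words.

10


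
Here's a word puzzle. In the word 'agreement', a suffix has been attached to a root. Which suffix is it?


The word 'agreement' = 'agree' (root) + '-ment' (suffix). The suffix is '-ment'.

ment


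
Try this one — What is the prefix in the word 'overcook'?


The word 'overcook' = 'over' (prefix) + 'cook' (root). The prefix is 'over'.

over


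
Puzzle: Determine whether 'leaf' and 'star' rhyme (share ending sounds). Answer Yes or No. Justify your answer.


Rime (stressed vowel + following sounds) of 'leaf': -eaf = /iːf/
Rime of 'star': -ar = /ɑːr/
/iːf/ and /ɑːr/ are different ending sounds, so the words do not rhyme.

No


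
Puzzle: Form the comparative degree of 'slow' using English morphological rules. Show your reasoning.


Apply comparative formation (add -er): 'slow' -> 'slower'.

slower


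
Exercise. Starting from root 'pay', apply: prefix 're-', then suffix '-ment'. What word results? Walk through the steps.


Step 1: Add prefix 're-' to 'pay' = 'repay'
Step 2: Add suffix '-ment' to 'repay' = 'repayment'

repayment


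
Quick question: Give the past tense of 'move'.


Apply rule: Add -d (word ends in -e). 'move' becomes 'moved'.

moved


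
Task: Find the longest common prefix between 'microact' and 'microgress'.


Compare from the start: 5 characters match: 'micro'. Mismatch at position 6: 'a' vs 'g'.

micro


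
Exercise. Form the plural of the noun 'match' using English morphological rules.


Apply rule: Add -es (sibilant/fricative ending). 'match' becomes 'matches'.

matches


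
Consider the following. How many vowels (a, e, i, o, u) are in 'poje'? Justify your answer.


Vowels in 'poje': o, e = 2 vowels.

2


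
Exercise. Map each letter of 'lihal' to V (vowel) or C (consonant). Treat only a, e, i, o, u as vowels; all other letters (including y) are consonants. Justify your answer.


Letter mapping: l = C, i = V, h = C, a = V, l = C.

CVCVC


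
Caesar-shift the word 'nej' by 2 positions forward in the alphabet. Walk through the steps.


Shift each letter by 2: n -> p, e -> g, j -> l. Result: 'pgl'.

pgl


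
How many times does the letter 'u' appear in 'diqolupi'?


Letter 'u' in 'diqolupi': found at position(s) 6 = 1 occurrence(s).

1


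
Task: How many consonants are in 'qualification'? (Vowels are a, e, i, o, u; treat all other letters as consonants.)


Consonants in 'qualification': q, l, f, c, t, n = 6 consonants.

6


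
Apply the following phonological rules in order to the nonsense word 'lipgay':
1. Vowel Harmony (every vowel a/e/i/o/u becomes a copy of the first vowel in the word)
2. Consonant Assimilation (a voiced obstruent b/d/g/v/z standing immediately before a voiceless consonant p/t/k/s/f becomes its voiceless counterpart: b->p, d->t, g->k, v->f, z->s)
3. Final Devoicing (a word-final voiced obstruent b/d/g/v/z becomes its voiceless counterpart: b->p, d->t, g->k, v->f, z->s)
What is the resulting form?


Starting form: 'lipgay'
Rule 1: Vowel Harmony: all vowels become 'i' (matching first vowel). 'lipgay' -> 'lipgiy'
Rule 2: Consonant Assimilation: no voiced obstruent (b/d/g/v/z) stands immediately before a voiceless consonant (p/t/k/s/f). No change.
Rule 3: Final Devoicing: final consonant 'y' is not one of the voiced obstruents b/d/g/v/z. No change.
Final form: 'lipgiy'

lipgiy


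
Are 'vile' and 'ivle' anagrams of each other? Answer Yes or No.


Sorted letters of 'vile': 'eilv'
Sorted letters of 'ivle': 'eilv'
They match.

Yes


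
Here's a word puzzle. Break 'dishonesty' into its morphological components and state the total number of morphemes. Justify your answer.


Step 1: Identify prefix: 'dis' (meaning: not/apart)
Step 2: Identify root: 'honest'
Step 3: Identify suffix(es): 'y'
Decomposition: dis- (prefix: not/apart) + honest (root) + -y (suffix: quality)
Total morphemes: 3

3 morphemes (dis- (prefix: not/apart) + honest (root) + -y (suffix: quality))


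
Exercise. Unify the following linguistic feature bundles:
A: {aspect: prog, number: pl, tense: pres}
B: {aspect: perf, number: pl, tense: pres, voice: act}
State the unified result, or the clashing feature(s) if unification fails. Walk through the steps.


Compare features:
aspect: A=prog vs B=perf -> CLASH
number: A=pl vs B=pl -> unified: pl
tense: A=pres vs B=pres -> unified: pres
voice: A=_ vs B=act -> unified: act
Clash detected on feature 'aspect' (prog vs perf); unification fails.

CLASH on 'aspect' (prog vs perf)


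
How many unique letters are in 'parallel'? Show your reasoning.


Unique letters in 'parallel': {a, e, l, p, r} = 5 distinct letters.

5


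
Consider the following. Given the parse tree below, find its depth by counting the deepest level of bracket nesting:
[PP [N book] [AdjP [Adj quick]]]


Count bracket nesting levels:
'[' at pos 0: depth = 1
'[' at pos 4: depth = 2
'[' at pos 13: depth = 2
'[' at pos 19: depth = 3
Maximum depth reached: 3

3


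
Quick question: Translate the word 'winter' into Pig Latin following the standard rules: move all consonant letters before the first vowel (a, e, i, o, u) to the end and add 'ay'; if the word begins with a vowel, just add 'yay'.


'winter': move consonant cluster 'w' to end and add 'ay': 'interway'.

interway


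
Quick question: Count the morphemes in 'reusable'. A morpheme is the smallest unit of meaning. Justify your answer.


Decomposition: re- (prefix) + use (root) + -able (suffix) = 3 morpheme(s)

3 morphemes


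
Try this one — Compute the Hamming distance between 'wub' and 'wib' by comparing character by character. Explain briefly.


Alignment:
Position 1: 'w' vs 'w' = match
Position 2: 'u' vs 'i' = DIFFER
Position 3: 'b' vs 'b' = match
Total differences: 1

1


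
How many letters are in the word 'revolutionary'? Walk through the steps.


Spell out 'revolutionary' and number each letter: r(1), e(2), v(3), o(4), l(5), u(6), t(7), i(8), o(9), n(10), a(11), r(12), y(13). Total: 13 letters.

13


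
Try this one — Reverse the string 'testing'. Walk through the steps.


Reverse 'testing' character by character: 'gnitset'.

gnitset


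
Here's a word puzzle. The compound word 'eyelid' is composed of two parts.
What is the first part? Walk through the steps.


Split 'eyelid' into 'eye' + 'lid'. The first part is 'eye'.

eye


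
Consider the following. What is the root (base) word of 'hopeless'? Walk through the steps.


Remove suffix '-less' from 'hopeless' to get root 'hope'.

hope


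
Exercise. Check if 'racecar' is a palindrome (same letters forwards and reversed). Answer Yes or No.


Forward: 'racecar'
Reversed: 'racecar'
They are identical.

Yes


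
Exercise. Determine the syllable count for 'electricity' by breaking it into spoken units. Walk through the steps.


Break 'electricity' into syllables: e-lec-tric-i-ty -> e | lec | tric | i | ty = 5 syllables

5 syllables


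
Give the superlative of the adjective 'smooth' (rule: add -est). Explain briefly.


Apply superlative formation (add -est): 'smooth' -> 'smoothest'.

smoothest


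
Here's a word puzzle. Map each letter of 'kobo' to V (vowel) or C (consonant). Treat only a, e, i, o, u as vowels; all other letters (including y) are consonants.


Letter mapping: k = C, o = V, b = C, o = V.

CVCV


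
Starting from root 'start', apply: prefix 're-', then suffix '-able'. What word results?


Step 1: Add prefix 're-' to 'start' = 'restart'
Step 2: Add suffix '-able' to 'restart' = 'restartable'

restartable


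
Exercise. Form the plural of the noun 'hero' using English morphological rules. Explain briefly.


Apply rule: Add -es (consonant + o). 'hero' becomes 'heroes'.

heroes


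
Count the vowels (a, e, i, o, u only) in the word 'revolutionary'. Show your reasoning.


Vowels in 'revolutionary': e, o, u, i, o, a = 6 vowels.

6


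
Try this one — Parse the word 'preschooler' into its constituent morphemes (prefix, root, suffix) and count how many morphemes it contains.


Step 1: Identify prefix: 'pre' (meaning: before)
Step 2: Identify root: 'school'
Step 3: Identify suffix(es): 'er'
Decomposition: pre- (prefix: before) + school (root) + -er (suffix: one who)
Total morphemes: 3

3 morphemes (pre- (prefix: before) + school (root) + -er (suffix: one who))


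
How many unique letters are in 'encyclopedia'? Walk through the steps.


Unique letters in 'encyclopedia': {a, c, d, e, i, l, n, o, p, y} = 10 distinct letters.

10


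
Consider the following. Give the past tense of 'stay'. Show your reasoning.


Apply rule: Add -ed. 'stay' becomes 'stayed'.

stayed


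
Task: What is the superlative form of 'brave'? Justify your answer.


Apply superlative formation (ends in e: add -st): 'brave' -> 'bravest'.

bravest


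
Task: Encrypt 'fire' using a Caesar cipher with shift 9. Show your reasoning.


Shift each letter by 9: f -> o, i -> r, r -> a, e -> n. Result: 'oran'.

oran


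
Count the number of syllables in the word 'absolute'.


Break 'absolute' into syllables: ab-so-lute -> ab | so | lute = 3 syllables

3 syllables


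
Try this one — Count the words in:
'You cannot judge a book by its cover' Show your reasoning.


Split into words: You | cannot | judge | a | book | by | its | cover = 8 words.

8


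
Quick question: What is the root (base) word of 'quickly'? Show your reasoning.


Remove suffix '-ly' from 'quickly' to get root 'quick'.

quick


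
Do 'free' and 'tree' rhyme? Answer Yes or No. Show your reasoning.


Rime (stressed vowel + following sounds) of 'free': -ee = /iː/
Rime of 'tree': -ee = /iː/
/iː/ and /iː/ are the same ending sound, so the words rhyme.

Yes


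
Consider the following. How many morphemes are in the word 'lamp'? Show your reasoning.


Decomposition: lamp (free morpheme) = 1 morpheme(s)

1 morphemes


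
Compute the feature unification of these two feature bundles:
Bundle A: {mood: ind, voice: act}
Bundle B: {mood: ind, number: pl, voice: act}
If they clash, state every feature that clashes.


Compare features:
mood: A=ind vs B=ind -> unified: ind
number: A=_ vs B=pl -> unified: pl
voice: A=act vs B=act -> unified: act
No clashes found.

Unified: {mood: ind, number: pl, voice: act}


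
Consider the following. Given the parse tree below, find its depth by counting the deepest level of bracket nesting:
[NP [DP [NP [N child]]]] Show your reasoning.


Count bracket nesting levels:
'[' at pos 0: depth = 1
'[' at pos 4: depth = 2
'[' at pos 8: depth = 3
'[' at pos 12: depth = 4
Maximum depth reached: 4

4


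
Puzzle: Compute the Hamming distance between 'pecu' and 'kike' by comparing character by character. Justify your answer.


Alignment:
Position 1: 'p' vs 'k' = DIFFER
Position 2: 'e' vs 'i' = DIFFER
Position 3: 'c' vs 'k' = DIFFER
Position 4: 'u' vs 'e' = DIFFER
Total differences: 4

4


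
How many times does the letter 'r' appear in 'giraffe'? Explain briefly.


Letter 'r' in 'giraffe': found at position(s) 3 = 1 occurrence(s).

1


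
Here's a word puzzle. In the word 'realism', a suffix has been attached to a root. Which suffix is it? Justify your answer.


The word 'realism' = 'real' (root) + '-ism' (suffix). The suffix is '-ism'.

ism


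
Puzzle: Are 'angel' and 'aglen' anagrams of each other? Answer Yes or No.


Sorted letters of 'angel': 'aegln'
Sorted letters of 'aglen': 'aegln'
They match.

Yes


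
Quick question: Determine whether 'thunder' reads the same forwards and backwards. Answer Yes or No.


Forward: 'thunder'
Reversed: 'rednuht'
They differ.

No


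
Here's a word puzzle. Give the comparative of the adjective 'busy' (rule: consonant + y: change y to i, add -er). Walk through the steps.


Apply comparative formation (consonant + y: change y to i, add -er): 'busy' -> 'busier'.

busier


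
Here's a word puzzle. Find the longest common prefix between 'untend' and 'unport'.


Compare from the start: 2 characters match: 'un'. Mismatch at position 3: 't' vs 'p'.

un


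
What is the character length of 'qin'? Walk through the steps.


Spell out 'qin' and number each letter: q(1), i(2), n(3). Total: 3 letters.

3


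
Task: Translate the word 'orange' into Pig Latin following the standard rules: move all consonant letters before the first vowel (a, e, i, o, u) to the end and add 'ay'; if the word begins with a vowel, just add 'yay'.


'orange' starts with a vowel, so add 'yay': 'orangeyay'.

orangeyay


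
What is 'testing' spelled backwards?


Reverse 'testing' character by character: 'gnitset'.

gnitset


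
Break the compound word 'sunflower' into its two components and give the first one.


Split 'sunflower' into 'sun' + 'flower'. The first part is 'sun'.

sun


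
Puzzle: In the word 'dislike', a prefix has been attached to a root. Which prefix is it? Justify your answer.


The word 'dislike' = 'dis' (prefix) + 'like' (root). The prefix is 'dis'.

dis


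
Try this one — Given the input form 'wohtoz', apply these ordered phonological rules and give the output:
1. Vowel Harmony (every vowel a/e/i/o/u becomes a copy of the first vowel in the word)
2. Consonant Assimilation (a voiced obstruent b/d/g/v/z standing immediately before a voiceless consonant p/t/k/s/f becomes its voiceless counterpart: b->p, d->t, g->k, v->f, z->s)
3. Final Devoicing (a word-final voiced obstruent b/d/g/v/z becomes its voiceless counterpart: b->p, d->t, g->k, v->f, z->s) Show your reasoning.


Starting form: 'wohtoz'
Rule 1: Vowel Harmony: all vowels already match. No change.
Rule 2: Consonant Assimilation: no voiced obstruent (b/d/g/v/z) stands immediately before a voiceless consonant (p/t/k/s/f). No change.
Rule 3: Final Devoicing: word-final voiced obstruent 'z' becomes voiceless 's'. 'wohtoz' -> 'wohtos'
Final form: 'wohtos'

wohtos


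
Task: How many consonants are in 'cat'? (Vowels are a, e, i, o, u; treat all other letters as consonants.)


Consonants in 'cat': c, t = 2 consonants.

2


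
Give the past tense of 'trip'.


Apply rule: Double final consonant and add -ed. 'trip' becomes 'tripped'.

tripped


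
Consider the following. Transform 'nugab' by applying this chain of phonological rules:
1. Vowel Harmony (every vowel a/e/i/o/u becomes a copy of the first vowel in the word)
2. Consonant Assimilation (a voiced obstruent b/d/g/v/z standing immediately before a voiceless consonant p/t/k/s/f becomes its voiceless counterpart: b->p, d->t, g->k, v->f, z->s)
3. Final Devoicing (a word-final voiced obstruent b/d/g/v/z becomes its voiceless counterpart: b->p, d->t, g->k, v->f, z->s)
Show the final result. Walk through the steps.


Starting form: 'nugab'
Rule 1: Vowel Harmony: all vowels become 'u' (matching first vowel). 'nugab' -> 'nugub'
Rule 2: Consonant Assimilation: no voiced obstruent (b/d/g/v/z) stands immediately before a voiceless consonant (p/t/k/s/f). No change.
Rule 3: Final Devoicing: word-final voiced obstruent 'b' becomes voiceless 'p'. 'nugub' -> 'nugup'
Final form: 'nugup'

nugup


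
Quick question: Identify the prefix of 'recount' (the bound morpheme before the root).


The word 'recount' = 're' (prefix) + 'count' (root). The prefix is 're'.

re


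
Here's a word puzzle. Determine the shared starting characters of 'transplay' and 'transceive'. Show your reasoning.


Compare from the start: 5 characters match: 'trans'. Mismatch at position 6: 'p' vs 'c'.

trans


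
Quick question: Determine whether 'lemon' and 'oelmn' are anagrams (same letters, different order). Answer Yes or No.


Sorted letters of 'lemon': 'elmno'
Sorted letters of 'oelmn': 'elmno'
They match.

Yes


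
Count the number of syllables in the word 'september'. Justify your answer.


Break 'september' into syllables: sep-tem-ber -> sep | tem | ber = 3 syllables

3 syllables


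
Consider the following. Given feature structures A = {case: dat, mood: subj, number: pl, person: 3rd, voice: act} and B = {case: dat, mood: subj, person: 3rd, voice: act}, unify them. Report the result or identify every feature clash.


Compare features:
case: A=dat vs B=dat -> unified: dat
mood: A=subj vs B=subj -> unified: subj
number: A=pl vs B=_ -> unified: pl
person: A=3rd vs B=3rd -> unified: 3rd
voice: A=act vs B=act -> unified: act
No clashes found.

Unified: {case: dat, mood: subj, number: pl, person: 3rd, voice: act}


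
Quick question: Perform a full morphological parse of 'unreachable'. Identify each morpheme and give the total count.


Step 1: Identify prefix: 'un' (meaning: not/reverse)
Step 2: Identify root: 'reach'
Step 3: Identify suffix(es): 'able'
Decomposition: un- (prefix: not/reverse) + reach (root) + -able (suffix: capable of)
Total morphemes: 3

3 morphemes (un- (prefix: not/reverse) + reach (root) + -able (suffix: capable of))


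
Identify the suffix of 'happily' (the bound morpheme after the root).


The word 'happily' = 'happy' (root) + '-ly' (suffix). The suffix is '-ly'.

ly


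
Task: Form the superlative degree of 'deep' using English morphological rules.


Apply superlative formation (add -est): 'deep' -> 'deepest'.

deepest


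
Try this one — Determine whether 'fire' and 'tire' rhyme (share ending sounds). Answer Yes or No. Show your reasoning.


Rime (stressed vowel + following sounds) of 'fire': -ire = /aɪər/
Rime of 'tire': -ire = /aɪər/
/aɪər/ and /aɪər/ are the same ending sound, so the words rhyme.

Yes


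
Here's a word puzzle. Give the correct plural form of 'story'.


Apply rule: Change -y to -ies (consonant + y). 'story' becomes 'stories'.

stories


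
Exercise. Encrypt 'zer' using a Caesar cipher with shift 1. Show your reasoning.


Shift each letter by 1: z -> a, e -> f, r -> s. Result: 'afs'.

afs


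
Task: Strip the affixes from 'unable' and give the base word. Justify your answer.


Remove prefix 'un' from 'unable' to get root 'able'.

able


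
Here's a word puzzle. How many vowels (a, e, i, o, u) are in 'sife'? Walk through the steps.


Vowels in 'sife': i, e = 2 vowels.

2


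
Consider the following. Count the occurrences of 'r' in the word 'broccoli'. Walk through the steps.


Letter 'r' in 'broccoli': found at position(s) 2 = 1 occurrence(s).

1


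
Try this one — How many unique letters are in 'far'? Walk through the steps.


Unique letters in 'far': {a, f, r} = 3 distinct letters.

3


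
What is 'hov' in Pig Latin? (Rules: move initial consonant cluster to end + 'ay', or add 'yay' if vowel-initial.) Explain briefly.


'hov': move consonant cluster 'h' to end and add 'ay': 'ovhay'.

ovhay


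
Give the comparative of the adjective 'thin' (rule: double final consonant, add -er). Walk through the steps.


Apply comparative formation (double final consonant, add -er): 'thin' -> 'thinner'.

thinner


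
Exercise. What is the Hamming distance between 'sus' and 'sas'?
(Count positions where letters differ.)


Alignment:
Position 1: 's' vs 's' = match
Position 2: 'u' vs 'a' = DIFFER
Position 3: 's' vs 's' = match
Total differences: 1

1


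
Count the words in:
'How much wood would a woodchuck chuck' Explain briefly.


Split into words: How | much | wood | would | a | woodchuck | chuck = 7 words.

7
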